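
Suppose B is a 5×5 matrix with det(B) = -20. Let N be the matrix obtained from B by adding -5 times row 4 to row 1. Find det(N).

Adding a multiple of one row to another leaves the determinant unchanged.
det(N) = (1)·(-20) = -20

det(N) = -20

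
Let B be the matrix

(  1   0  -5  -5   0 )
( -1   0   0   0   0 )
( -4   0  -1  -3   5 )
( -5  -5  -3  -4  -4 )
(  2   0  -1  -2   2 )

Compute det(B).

Expand along row 2 (it has 4 zeros):
  − (-1) · M_21   where M_21 = det([0 -5 -5 0; 0 -1 -3 5; -5 -3 -4 -4; 0 -1 -2 2]) = 25
det = (-1)·(-1)·(25) = 25

det(B) = 25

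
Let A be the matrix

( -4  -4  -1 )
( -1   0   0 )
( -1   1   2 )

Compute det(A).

-7

Expand along row 2:
  − (-1) · |-4 -1; 1 2| = −(-1)·(-8 − (-1)) = -7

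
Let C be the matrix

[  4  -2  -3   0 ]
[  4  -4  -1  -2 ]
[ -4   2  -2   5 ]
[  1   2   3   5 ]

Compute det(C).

The determinant is 350.

Expand along row 1 (it has 1 zero):
  + (4) · M_11   where M_11 = det([-4 -1 -2; 2 -2 5; 2 3 5]) = 80
  − (-2) · M_12   where M_12 = det([4 -1 -2; -4 -2 5; 1 3 5]) = -105
  + (-3) · M_13   where M_13 = det([4 -4 -2; -4 2 5; 1 2 5]) = -80
det = (+1)·(4)·(80) + (-1)·(-2)·(-105) + (+1)·(-3)·(-80) = 350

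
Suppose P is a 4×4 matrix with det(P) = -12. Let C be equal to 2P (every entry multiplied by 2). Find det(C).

det(C) = -192

For a 4×4 matrix, det(2P) = 2^4·det(P) = 16·det(P).
det(C) = (16)·(-12) = -192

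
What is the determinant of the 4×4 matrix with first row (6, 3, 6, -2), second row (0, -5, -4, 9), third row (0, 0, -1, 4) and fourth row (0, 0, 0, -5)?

The determinant is -150.

The matrix is upper triangular, so the determinant is the product of the diagonal entries:
det = (6) · (-5) · (-1) · (-5) = -150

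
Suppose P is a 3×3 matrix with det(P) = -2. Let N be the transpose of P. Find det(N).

det(Pᵀ) = det(P).
det(N) = (1)·(-2) = -2

|N| = -2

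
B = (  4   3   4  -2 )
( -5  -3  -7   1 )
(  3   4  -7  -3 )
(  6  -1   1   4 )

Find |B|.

det(B) = 182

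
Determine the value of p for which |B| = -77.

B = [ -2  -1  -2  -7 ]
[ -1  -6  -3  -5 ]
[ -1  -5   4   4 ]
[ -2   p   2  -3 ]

Expanding along the row containing p, det(B) is linear in p: det(B) = (15)·p + (-77).
Set (15)·p + (-77) = -77  ⇒  (15)·p = 0  ⇒  p = 0.

0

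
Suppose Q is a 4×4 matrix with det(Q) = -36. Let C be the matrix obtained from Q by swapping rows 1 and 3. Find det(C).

det(C) = 36

Swapping two rows multiplies the determinant by −1.
det(C) = (-1)·(-36) = 36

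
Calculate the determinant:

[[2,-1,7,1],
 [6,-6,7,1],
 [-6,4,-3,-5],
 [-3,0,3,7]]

-1088

Expand along row 4 (it has 1 zero):
  − (-3) · M_41   where M_41 = det([-1 7 1; -6 7 1; 4 -3 -5]) = -160
  − (3) · M_43   where M_43 = det([2 -1 1; 6 -6 1; -6 4 -5]) = 16
  + (7) · M_44   where M_44 = det([2 -1 7; 6 -6 7; -6 4 -3]) = -80
det = (-1)·(-3)·(-160) + (-1)·(3)·(16) + (+1)·(7)·(-80) = -1088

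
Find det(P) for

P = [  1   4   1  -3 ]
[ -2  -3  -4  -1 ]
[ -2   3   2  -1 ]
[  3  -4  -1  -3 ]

Expand along row 1:
  + (1) · M_11   where M_11 = det([-3 -4 -1; 3 2 -1; -4 -1 -3]) = -36
  − (4) · M_12   where M_12 = det([-2 -4 -1; -2 2 -1; 3 -1 -3]) = 54
  + (1) · M_13   where M_13 = det([-2 -3 -1; -2 3 -1; 3 -4 -3]) = 54
  − (-3) · M_14   where M_14 = det([-2 -3 -4; -2 3 2; 3 -4 -1]) = -18
det = (+1)·(1)·(-36) + (-1)·(4)·(54) + (+1)·(1)·(54) + (-1)·(-3)·(-18) = -252

|P| = -252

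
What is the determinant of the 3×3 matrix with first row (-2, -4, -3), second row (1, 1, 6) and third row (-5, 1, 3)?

120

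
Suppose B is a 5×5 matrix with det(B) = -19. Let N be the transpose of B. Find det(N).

-19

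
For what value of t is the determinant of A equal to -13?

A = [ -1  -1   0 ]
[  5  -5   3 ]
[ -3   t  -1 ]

Expanding along the column containing t, det(A) is linear in t: det(A) = (3)·t + (-1).
Set (3)·t + (-1) = -13  ⇒  (3)·t = -12  ⇒  t = -4.

t = -4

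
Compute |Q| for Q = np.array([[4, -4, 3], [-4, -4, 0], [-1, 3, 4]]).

Expand along column 3:
  + 3 · |-4 -4; -1 3| = 3·(-12 − 4) = -48
  + 4 · |4 -4; -4 -4| = 4·(-16 − 16) = -128
Sum: (-48) + (-128) = -176

det(Q) = -176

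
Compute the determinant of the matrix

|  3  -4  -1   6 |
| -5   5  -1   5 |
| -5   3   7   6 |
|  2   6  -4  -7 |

Expand along row 1:
  + (3) · M_11   where M_11 = det([5 -1 5; 3 7 6; 6 -4 -7]) = -452
  − (-4) · M_12   where M_12 = det([-5 -1 5; -5 7 6; 2 -4 -7]) = 178
  + (-1) · M_13   where M_13 = det([-5 5 5; -5 3 6; 2 6 -7]) = -10
  − (6) · M_14   where M_14 = det([-5 5 -1; -5 3 7; 2 6 -4]) = 276
det = (+1)·(3)·(-452) + (-1)·(-4)·(178) + (+1)·(-1)·(-10) + (-1)·(6)·(276) = -2290

-2290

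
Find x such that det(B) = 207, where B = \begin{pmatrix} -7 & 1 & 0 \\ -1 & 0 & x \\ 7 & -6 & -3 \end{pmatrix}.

-6

Expanding along the column containing x, det(B) is linear in x: det(B) = (-35)·x + (-3).
Set (-35)·x + (-3) = 207  ⇒  (-35)·x = 210  ⇒  x = -6.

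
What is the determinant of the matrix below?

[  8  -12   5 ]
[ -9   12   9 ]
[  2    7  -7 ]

The determinant is -1071.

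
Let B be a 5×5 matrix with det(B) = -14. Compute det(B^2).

196

det(B^2) = (det B)^2 = (-14)^2 = 196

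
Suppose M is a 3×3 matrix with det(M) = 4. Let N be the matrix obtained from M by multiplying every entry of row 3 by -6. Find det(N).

det(N) = -24

Scaling one row by -6 multiplies the determinant by -6.
det(N) = (-6)·(4) = -24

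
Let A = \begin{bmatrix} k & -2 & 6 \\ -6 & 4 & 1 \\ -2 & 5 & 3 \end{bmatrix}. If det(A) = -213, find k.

-7

Expanding along the column containing k, det(A) is linear in k: det(A) = (7)·k + (-164).
Set (7)·k + (-164) = -213  ⇒  (7)·k = -49  ⇒  k = -7.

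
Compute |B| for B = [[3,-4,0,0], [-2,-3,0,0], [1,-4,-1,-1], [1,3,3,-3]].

-102

B is block lower-triangular with a 2×2 block and a 2×2 block on the diagonal, so its determinant equals the product of the determinants of the diagonal blocks.
det of the 2×2 block = -17
det of the 2×2 block = 6
det = (-17)·(6) = -102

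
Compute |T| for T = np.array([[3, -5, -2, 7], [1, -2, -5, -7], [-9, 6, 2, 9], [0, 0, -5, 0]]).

det(T) = -1410

Expand along row 4 (it has 3 zeros):
  − (-5) · M_43   where M_43 = det([3 -5 7; 1 -2 -7; -9 6 9]) = -282
det = (-1)·(-5)·(-282) = -1410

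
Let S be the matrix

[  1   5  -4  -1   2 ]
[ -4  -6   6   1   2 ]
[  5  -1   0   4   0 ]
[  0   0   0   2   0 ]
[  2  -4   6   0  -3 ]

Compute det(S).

Expand along row 4 (it has 4 zeros):
  + (2) · M_44   where M_44 = det([1 5 -4 2; -4 -6 6 2; 5 -1 0 0; 2 -4 6 -3]) = -420
det = (+1)·(2)·(-420) = -840

|S| = -840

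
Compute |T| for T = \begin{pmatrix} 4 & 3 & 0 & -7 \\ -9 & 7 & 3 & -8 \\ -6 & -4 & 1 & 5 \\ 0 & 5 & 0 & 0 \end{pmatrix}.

The determinant is 145.

Expand along row 4 (it has 3 zeros):
  + (5) · M_42   where M_42 = det([4 0 -7; -9 3 -8; -6 1 5]) = 29
det = (+1)·(5)·(29) = 145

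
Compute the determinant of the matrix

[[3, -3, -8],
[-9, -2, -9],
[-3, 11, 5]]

Expand along row 1:
  + 3 · |-2 -9; 11 5| = 3·(-10 − (-99)) = 267
  − (-3) · |-9 -9; -3 5| = −(-3)·(-45 − 27) = -216
  + (-8) · |-9 -2; -3 11| = (-8)·(-99 − 6) = 840
Sum: (267) + (-216) + (840) = 891

891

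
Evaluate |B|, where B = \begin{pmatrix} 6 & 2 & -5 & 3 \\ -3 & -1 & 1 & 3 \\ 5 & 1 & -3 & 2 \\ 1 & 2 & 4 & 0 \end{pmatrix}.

-129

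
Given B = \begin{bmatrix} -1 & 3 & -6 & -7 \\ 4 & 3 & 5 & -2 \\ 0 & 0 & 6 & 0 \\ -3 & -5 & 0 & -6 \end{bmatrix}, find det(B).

1170

Expand along row 3 (it has 3 zeros):
  + (6) · M_33   where M_33 = det([-1 3 -7; 4 3 -2; -3 -5 -6]) = 195
det = (+1)·(6)·(195) = 1170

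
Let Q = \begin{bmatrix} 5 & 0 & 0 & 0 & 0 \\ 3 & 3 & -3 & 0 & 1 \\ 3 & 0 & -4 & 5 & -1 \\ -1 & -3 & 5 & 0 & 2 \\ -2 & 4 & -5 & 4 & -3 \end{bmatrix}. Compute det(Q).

|Q| = 1025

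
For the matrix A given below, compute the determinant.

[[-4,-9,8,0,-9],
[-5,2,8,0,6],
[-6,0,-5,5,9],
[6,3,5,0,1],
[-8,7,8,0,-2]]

Expand along column 4 (it has 4 zeros):
  − (5) · M_34   where M_34 = det([-4 -9 8 -9; -5 2 8 6; 6 3 5 1; -8 7 8 -2]) = 13257
det = (-1)·(5)·(13257) = -66285

det(A) = -66285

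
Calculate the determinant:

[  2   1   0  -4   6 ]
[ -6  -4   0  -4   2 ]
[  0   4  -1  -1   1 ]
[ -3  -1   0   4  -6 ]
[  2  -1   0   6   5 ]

Expand along column 3 (it has 4 zeros):
  + (-1) · M_33   where M_33 = det([2 1 -4 6; -6 -4 -4 2; -3 -1 4 -6; 2 -1 6 5]) = 272
det = (+1)·(-1)·(272) = -272

The determinant is -272.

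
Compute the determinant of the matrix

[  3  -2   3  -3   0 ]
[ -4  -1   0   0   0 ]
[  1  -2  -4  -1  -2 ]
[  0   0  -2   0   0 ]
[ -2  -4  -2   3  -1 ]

Expand along row 4 (it has 4 zeros):
  − (-2) · M_43   where M_43 = det([3 -2 -3 0; -4 -1 0 0; 1 -2 -1 -2; -2 -4 3 -1]) = -134
det = (-1)·(-2)·(-134) = -268

-268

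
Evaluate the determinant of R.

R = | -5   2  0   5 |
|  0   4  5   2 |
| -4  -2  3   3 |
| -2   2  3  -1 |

The determinant is 564.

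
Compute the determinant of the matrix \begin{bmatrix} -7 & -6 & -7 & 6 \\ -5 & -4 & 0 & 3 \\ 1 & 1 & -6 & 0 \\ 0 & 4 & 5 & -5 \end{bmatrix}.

52

Expand along row 2 (it has 1 zero):
  − (-5) · M_21   where M_21 = det([-6 -7 6; 1 -6 0; 4 5 -5]) = -41
  + (-4) · M_22   where M_22 = det([-7 -7 6; 1 -6 0; 0 5 -5]) = -215
  + (3) · M_24   where M_24 = det([-7 -6 -7; 1 1 -6; 0 4 5]) = -201
det = (-1)·(-5)·(-41) + (+1)·(-4)·(-215) + (+1)·(3)·(-201) = 52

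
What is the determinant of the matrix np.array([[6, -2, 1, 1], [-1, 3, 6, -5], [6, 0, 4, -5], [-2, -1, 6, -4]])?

Expand along row 3 (it has 1 zero):
  + (6) · M_31   where M_31 = det([-2 1 1; 3 6 -5; -1 6 -4]) = 29
  + (4) · M_33   where M_33 = det([6 -2 1; -1 3 -5; -2 -1 -4]) = -107
  − (-5) · M_34   where M_34 = det([6 -2 1; -1 3 6; -2 -1 6]) = 163
det = (+1)·(6)·(29) + (+1)·(4)·(-107) + (-1)·(-5)·(163) = 561

561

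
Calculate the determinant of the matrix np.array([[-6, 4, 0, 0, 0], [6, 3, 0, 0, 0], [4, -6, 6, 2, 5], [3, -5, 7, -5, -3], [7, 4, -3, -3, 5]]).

18312

The matrix is block lower-triangular with a 2×2 block and a 3×3 block on the diagonal, so its determinant equals the product of the determinants of the diagonal blocks.
det of the 2×2 block = -42
det of the 3×3 block = -436
det = (-42)·(-436) = 18312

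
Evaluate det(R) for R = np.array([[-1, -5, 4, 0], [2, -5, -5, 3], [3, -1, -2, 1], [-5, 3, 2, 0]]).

det(R) = 162

Expand along column 4 (it has 2 zeros):
  + (3) · M_24   where M_24 = det([-1 -5 4; 3 -1 -2; -5 3 2]) = -8
  − (1) · M_34   where M_34 = det([-1 -5 4; 2 -5 -5; -5 3 2]) = -186
det = (+1)·(3)·(-8) + (-1)·(1)·(-186) = 162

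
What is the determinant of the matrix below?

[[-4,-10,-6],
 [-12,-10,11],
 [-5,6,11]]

666

Expand along column 1:
  + (-4) · |-10 11; 6 11| = (-4)·(-110 − 66) = 704
  − (-12) · |-10 -6; 6 11| = −(-12)·(-110 − (-36)) = -888
  + (-5) · |-10 -6; -10 11| = (-5)·(-110 − 60) = 850
Sum: (704) + (-888) + (850) = 666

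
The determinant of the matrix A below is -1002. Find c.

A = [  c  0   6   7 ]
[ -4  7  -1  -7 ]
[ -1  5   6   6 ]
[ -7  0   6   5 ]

c = 1

Expanding along the column containing c, det(A) is linear in c: det(A) = (-227)·c + (-775).
Set (-227)·c + (-775) = -1002  ⇒  (-227)·c = -227  ⇒  c = 1.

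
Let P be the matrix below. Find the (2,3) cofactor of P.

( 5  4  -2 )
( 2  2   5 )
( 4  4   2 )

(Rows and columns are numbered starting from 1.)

Delete row 2 and column 3; the remaining 2×2 submatrix is [5 4; 4 4].
Its determinant is 5·4 − 4·4 = 4.
The cofactor carries sign (−1)^(2+3) = −1, so C_{2,3} = −(4) = -4.

The cofactor is -4.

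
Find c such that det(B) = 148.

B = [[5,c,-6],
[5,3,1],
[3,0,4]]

Expanding along the column containing c, det(B) is linear in c: det(B) = (-17)·c + (114).
Set (-17)·c + (114) = 148  ⇒  (-17)·c = 34  ⇒  c = -2.

c = -2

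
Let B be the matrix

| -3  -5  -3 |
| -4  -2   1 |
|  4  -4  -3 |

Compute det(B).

Expand along column 1:
  + (-3) · |-2 1; -4 -3| = (-3)·(6 − (-4)) = -30
  − (-4) · |-5 -3; -4 -3| = −(-4)·(15 − 12) = 12
  + 4 · |-5 -3; -2 1| = 4·(-5 − 6) = -44
Sum: (-30) + (12) + (-44) = -62

det(B) = -62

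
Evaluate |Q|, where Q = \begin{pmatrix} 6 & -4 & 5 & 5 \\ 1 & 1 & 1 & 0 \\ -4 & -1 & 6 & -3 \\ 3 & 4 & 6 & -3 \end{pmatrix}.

|Q| = -199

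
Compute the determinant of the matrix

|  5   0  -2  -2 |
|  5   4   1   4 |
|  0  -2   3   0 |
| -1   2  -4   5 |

The determinant is 498.

Expand along row 3 (it has 2 zeros):
  − (-2) · M_32   where M_32 = det([5 -2 -2; 5 1 4; -1 -4 5]) = 201
  + (3) · M_33   where M_33 = det([5 0 -2; 5 4 4; -1 2 5]) = 32
det = (-1)·(-2)·(201) + (+1)·(3)·(32) = 498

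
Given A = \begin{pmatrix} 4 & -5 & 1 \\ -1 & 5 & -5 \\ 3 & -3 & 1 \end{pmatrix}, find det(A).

Expand along row 1:
  + 4 · |5 -5; -3 1| = 4·(5 − 15) = -40
  − (-5) · |-1 -5; 3 1| = −(-5)·(-1 − (-15)) = 70
  + 1 · |-1 5; 3 -3| = 1·(3 − 15) = -12
Sum: (-40) + (70) + (-12) = 18

The determinant is 18.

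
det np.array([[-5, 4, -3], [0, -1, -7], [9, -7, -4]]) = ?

Expand along row 2:
  + (-1) · |-5 -3; 9 -4| = (-1)·(20 − (-27)) = -47
  − (-7) · |-5 4; 9 -7| = −(-7)·(35 − 36) = -7
Sum: (-47) + (-7) = -54

-54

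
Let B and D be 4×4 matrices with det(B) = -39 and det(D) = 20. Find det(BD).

det(BD) = det(B)·det(D) = (-39)·(20) = -780

-780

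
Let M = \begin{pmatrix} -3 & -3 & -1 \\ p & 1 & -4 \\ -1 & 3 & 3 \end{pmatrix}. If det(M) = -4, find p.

p = 9

Expanding along the row containing p, det(M) is linear in p: det(M) = (6)·p + (-58).
Set (6)·p + (-58) = -4  ⇒  (6)·p = 54  ⇒  p = 9.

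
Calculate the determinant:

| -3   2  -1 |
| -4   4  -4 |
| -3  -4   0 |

Expand along row 3:
  + (-3) · |2 -1; 4 -4| = (-3)·(-8 − (-4)) = 12
  − (-4) · |-3 -1; -4 -4| = −(-4)·(12 − 4) = 32
Sum: (12) + (32) = 44

44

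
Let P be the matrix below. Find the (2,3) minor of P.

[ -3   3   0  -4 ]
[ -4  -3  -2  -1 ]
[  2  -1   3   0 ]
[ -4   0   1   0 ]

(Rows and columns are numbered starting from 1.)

Delete row 2 and column 3; the remaining 3×3 submatrix is [-3 3 -4; 2 -1 0; -4 0 0].
Its determinant is 16.

16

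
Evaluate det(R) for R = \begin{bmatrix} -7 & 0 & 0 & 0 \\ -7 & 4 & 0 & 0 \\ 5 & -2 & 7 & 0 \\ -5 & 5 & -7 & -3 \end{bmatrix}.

|R| = 588

R is lower triangular, so det(R) is the product of the diagonal entries:
det = (-7) · (4) · (7) · (-3) = 588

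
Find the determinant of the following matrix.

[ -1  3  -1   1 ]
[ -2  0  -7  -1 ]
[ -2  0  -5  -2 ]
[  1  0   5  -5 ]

Expand along column 2 (it has 3 zeros):
  − (3) · M_12   where M_12 = det([-2 -7 -1; -2 -5 -2; 1 5 -5]) = 19
det = (-1)·(3)·(19) = -57

-57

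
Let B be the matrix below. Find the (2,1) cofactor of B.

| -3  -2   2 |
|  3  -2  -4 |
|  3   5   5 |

Delete row 2 and column 1; the remaining 2×2 submatrix is [-2 2; 5 5].
Its determinant is (-2)·5 − 2·5 = -20.
The cofactor carries sign (−1)^(2+1) = −1, so C_{2,1} = −(-20) = 20.

20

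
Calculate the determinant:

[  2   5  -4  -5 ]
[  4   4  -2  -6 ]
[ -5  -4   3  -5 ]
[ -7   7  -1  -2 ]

The determinant is -1292.

Expand along row 1:
  + (2) · M_11   where M_11 = det([4 -2 -6; -4 3 -5; 7 -1 -2]) = 144
  − (5) · M_12   where M_12 = det([4 -2 -6; -5 3 -5; -7 -1 -2]) = -250
  + (-4) · M_13   where M_13 = det([4 4 -6; -5 -4 -5; -7 7 -2]) = 650
  − (-5) · M_14   where M_14 = det([4 4 -2; -5 -4 3; -7 7 -1]) = -46
det = (+1)·(2)·(144) + (-1)·(5)·(-250) + (+1)·(-4)·(650) + (-1)·(-5)·(-46) = -1292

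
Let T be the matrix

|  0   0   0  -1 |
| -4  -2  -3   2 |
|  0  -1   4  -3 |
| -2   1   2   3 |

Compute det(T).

Expand along row 1 (it has 3 zeros):
  − (-1) · M_14   where M_14 = det([-4 -2 -3; 0 -1 4; -2 1 2]) = 46
det = (-1)·(-1)·(46) = 46

|T| = 46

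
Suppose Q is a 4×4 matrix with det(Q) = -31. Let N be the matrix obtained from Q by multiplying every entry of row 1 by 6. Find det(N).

|N| = -186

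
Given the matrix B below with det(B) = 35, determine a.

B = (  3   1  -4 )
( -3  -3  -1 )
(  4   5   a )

-2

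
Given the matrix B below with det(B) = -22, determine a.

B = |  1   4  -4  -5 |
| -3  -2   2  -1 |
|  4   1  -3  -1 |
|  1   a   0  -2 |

Expanding along the row containing a, det(B) is linear in a: det(B) = (18)·a + (68).
Set (18)·a + (68) = -22  ⇒  (18)·a = -90  ⇒  a = -5.

a = -5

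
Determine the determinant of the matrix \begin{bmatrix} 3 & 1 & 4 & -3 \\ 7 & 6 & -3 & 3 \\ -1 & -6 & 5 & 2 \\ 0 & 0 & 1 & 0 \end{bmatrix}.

-181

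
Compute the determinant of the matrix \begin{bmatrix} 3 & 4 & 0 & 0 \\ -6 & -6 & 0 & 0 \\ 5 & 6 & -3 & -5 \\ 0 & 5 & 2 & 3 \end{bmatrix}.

6

The matrix is block lower-triangular with a 2×2 block and a 2×2 block on the diagonal, so its determinant equals the product of the determinants of the diagonal blocks.
det of the 2×2 block = 6
det of the 2×2 block = 1
det = (6)·(1) = 6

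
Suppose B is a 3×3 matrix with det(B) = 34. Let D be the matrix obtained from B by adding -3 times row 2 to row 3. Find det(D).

Adding a multiple of one row to another leaves the determinant unchanged.
det(D) = (1)·(34) = 34

The determinant is 34.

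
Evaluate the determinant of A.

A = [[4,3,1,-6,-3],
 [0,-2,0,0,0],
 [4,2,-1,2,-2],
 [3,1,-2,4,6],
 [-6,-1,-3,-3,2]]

2110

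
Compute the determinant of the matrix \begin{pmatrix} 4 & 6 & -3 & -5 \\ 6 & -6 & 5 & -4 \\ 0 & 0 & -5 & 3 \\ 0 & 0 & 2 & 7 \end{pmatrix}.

2460

The matrix is block upper-triangular with a 2×2 block and a 2×2 block on the diagonal, so its determinant equals the product of the determinants of the diagonal blocks.
det of the 2×2 block = -60
det of the 2×2 block = -41
det = (-60)·(-41) = 2460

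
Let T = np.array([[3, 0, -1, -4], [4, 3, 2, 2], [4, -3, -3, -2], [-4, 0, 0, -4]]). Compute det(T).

det(T) = -12

Expand along row 4 (it has 2 zeros):
  − (-4) · M_41   where M_41 = det([0 -1 -4; 3 2 2; -3 -3 -2]) = 12
  + (-4) · M_44   where M_44 = det([3 0 -1; 4 3 2; 4 -3 -3]) = 15
det = (-1)·(-4)·(12) + (+1)·(-4)·(15) = -12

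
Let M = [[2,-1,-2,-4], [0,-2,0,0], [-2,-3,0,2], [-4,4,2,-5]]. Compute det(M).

Expand along row 2 (it has 3 zeros):
  + (-2) · M_22   where M_22 = det([2 -2 -4; -2 0 2; -4 2 -5]) = 44
det = (+1)·(-2)·(44) = -88

det(M) = -88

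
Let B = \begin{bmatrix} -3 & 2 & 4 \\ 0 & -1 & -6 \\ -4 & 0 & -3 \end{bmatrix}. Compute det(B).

det(B) = 23

Expand along row 2:
  + (-1) · |-3 4; -4 -3| = (-1)·(9 − (-16)) = -25
  − (-6) · |-3 2; -4 0| = −(-6)·(0 − (-8)) = 48
Sum: (-25) + (48) = 23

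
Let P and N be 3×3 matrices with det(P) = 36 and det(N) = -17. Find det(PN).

det(PN) = det(P)·det(N) = (36)·(-17) = -612

The determinant is -612.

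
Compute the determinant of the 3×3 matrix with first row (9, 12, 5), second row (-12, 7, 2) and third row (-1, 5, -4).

Expand along row 1:
  + 9 · |7 2; 5 -4| = 9·(-28 − 10) = -342
  − 12 · |-12 2; -1 -4| = −12·(48 − (-2)) = -600
  + 5 · |-12 7; -1 5| = 5·(-60 − (-7)) = -265
Sum: (-342) + (-600) + (-265) = -1207

-1207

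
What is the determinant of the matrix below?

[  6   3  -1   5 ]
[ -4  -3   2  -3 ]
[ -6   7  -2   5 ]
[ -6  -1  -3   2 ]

Expand along row 1:
  + (6) · M_11   where M_11 = det([-3 2 -3; 7 -2 5; -1 -3 2]) = -2
  − (3) · M_12   where M_12 = det([-4 2 -3; -6 -2 5; -6 -3 2]) = -98
  + (-1) · M_13   where M_13 = det([-4 -3 -3; -6 7 5; -6 -1 2]) = -166
  − (5) · M_14   where M_14 = det([-4 -3 2; -6 7 -2; -6 -1 -3]) = 206
det = (+1)·(6)·(-2) + (-1)·(3)·(-98) + (+1)·(-1)·(-166) + (-1)·(5)·(206) = -582

The determinant is -582.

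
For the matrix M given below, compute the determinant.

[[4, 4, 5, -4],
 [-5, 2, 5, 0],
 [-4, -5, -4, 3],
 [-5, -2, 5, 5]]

465

Expand along row 2 (it has 1 zero):
  − (-5) · M_21   where M_21 = det([4 5 -4; -5 -4 3; -2 5 5]) = 87
  + (2) · M_22   where M_22 = det([4 5 -4; -4 -4 3; -5 5 5]) = 45
  − (5) · M_23   where M_23 = det([4 4 -4; -4 -5 3; -5 -2 5]) = 12
det = (-1)·(-5)·(87) + (+1)·(2)·(45) + (-1)·(5)·(12) = 465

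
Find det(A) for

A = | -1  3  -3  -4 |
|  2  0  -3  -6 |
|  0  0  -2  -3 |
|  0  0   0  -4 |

The determinant is -48.

A is block upper-triangular with a 2×2 block and a 2×2 block on the diagonal, so its determinant equals the product of the determinants of the diagonal blocks.
det of the 2×2 block = -6
det of the 2×2 block = 8
det = (-6)·(8) = -48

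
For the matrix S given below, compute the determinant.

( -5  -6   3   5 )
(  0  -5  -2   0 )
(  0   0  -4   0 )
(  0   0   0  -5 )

S is upper triangular, so det(S) is the product of the diagonal entries:
det = (-5) · (-5) · (-4) · (-5) = 500

500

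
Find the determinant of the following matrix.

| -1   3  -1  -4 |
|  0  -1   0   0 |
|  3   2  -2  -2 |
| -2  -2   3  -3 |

The determinant is 45.

Expand along row 2 (it has 3 zeros):
  + (-1) · M_22   where M_22 = det([-1 -1 -4; 3 -2 -2; -2 3 -3]) = -45
det = (+1)·(-1)·(-45) = 45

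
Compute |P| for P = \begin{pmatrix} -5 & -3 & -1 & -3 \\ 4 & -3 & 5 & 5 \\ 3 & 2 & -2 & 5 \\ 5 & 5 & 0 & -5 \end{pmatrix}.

Expand along row 4 (it has 1 zero):
  − (5) · M_41   where M_41 = det([-3 -1 -3; -3 5 5; 2 -2 5]) = -118
  + (5) · M_42   where M_42 = det([-5 -1 -3; 4 5 5; 3 -2 5]) = -101
  + (-5) · M_44   where M_44 = det([-5 -3 -1; 4 -3 5; 3 2 -2]) = -66
det = (-1)·(5)·(-118) + (+1)·(5)·(-101) + (+1)·(-5)·(-66) = 415

det(P) = 415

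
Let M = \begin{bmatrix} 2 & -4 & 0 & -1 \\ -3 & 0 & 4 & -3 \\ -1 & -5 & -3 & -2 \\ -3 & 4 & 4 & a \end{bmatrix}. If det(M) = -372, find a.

Expanding along the column containing a, det(M) is linear in a: det(M) = (92)·a + (88).
Set (92)·a + (88) = -372  ⇒  (92)·a = -460  ⇒  a = -5.

a = -5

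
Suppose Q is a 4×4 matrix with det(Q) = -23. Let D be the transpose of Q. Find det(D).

-23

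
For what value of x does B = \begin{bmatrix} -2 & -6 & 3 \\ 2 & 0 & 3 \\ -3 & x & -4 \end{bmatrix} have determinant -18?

x = -2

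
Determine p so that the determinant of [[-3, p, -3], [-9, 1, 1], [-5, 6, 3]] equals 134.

Expanding along the column containing p, det(M) is linear in p: det(M) = (22)·p + (156).
Set (22)·p + (156) = 134  ⇒  (22)·p = -22  ⇒  p = -1.

-1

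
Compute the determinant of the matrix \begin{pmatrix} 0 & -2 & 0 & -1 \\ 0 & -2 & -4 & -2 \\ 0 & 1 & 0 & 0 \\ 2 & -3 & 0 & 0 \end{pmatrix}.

8

Expand along row 3 (it has 3 zeros):
  − (1) · M_32   where M_32 = det([0 0 -1; 0 -4 -2; 2 0 0]) = -8
det = (-1)·(1)·(-8) = 8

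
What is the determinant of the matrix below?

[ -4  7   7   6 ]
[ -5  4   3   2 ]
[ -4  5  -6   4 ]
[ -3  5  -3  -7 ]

Expand along row 1:
  + (-4) · M_11   where M_11 = det([4 3 2; 5 -6 4; 5 -3 -7]) = 411
  − (7) · M_12   where M_12 = det([-5 3 2; -4 -6 4; -3 -3 -7]) = -402
  + (7) · M_13   where M_13 = det([-5 4 2; -4 5 4; -3 5 -7]) = 105
  − (6) · M_14   where M_14 = det([-5 4 3; -4 5 -6; -3 5 -3]) = -66
det = (+1)·(-4)·(411) + (-1)·(7)·(-402) + (+1)·(7)·(105) + (-1)·(6)·(-66) = 2301

2301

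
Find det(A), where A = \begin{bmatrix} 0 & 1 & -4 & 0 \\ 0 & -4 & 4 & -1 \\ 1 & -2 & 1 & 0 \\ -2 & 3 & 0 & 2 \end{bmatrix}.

|A| = -26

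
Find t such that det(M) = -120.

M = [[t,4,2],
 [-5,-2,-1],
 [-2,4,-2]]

t = -5

Expanding along the column containing t, det(M) is linear in t: det(M) = (8)·t + (-80).
Set (8)·t + (-80) = -120  ⇒  (8)·t = -40  ⇒  t = -5.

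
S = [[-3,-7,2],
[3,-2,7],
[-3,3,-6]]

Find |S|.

Expand along row 1:
  + (-3) · |-2 7; 3 -6| = (-3)·(12 − 21) = 27
  − (-7) · |3 7; -3 -6| = −(-7)·(-18 − (-21)) = 21
  + 2 · |3 -2; -3 3| = 2·(9 − 6) = 6
Sum: (27) + (21) + (6) = 54

det(S) = 54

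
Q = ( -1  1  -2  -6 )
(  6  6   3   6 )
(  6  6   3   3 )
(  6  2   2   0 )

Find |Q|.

det(Q) = 144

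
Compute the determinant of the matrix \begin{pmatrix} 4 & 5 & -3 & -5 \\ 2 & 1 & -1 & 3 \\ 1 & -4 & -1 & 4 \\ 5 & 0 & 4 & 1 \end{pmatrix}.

Expand along row 4 (it has 1 zero):
  − (5) · M_41   where M_41 = det([5 -3 -5; 1 -1 3; -4 -1 4]) = 68
  − (4) · M_43   where M_43 = det([4 5 -5; 2 1 3; 1 -4 4]) = 84
  + (1) · M_44   where M_44 = det([4 5 -3; 2 1 -1; 1 -4 -1]) = 12
det = (-1)·(5)·(68) + (-1)·(4)·(84) + (+1)·(1)·(12) = -664

-664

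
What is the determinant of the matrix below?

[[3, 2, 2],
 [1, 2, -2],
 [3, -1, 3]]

Expand along row 1:
  + 3 · |2 -2; -1 3| = 3·(6 − 2) = 12
  − 2 · |1 -2; 3 3| = −2·(3 − (-6)) = -18
  + 2 · |1 2; 3 -1| = 2·(-1 − 6) = -14
Sum: (12) + (-18) + (-14) = -20

-20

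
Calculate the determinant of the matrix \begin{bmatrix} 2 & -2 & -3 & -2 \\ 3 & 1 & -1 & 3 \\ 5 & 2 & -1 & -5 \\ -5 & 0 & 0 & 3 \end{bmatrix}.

Expand along row 4 (it has 2 zeros):
  − (-5) · M_41   where M_41 = det([-2 -3 -2; 1 -1 3; 2 -1 -5]) = -51
  + (3) · M_44   where M_44 = det([2 -2 -3; 3 1 -1; 5 2 -1]) = 3
det = (-1)·(-5)·(-51) + (+1)·(3)·(3) = -246

-246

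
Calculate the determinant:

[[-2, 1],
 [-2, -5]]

det = (-2)·(-5) − 1·(-2) = 10 − (-2) = 12

The determinant is 12.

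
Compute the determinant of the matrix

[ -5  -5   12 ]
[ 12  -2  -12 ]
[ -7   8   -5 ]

Expand along row 1:
  + (-5) · |-2 -12; 8 -5| = (-5)·(10 − (-96)) = -530
  − (-5) · |12 -12; -7 -5| = −(-5)·(-60 − 84) = -720
  + 12 · |12 -2; -7 8| = 12·(96 − 14) = 984
Sum: (-530) + (-720) + (984) = -266

-266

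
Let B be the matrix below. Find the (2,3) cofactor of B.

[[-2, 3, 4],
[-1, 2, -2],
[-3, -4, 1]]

Delete row 2 and column 3; the remaining 2×2 submatrix is [-2 3; -3 -4].
Its determinant is (-2)·(-4) − 3·(-3) = 17.
The cofactor carries sign (−1)^(2+3) = −1, so C_{2,3} = −(17) = -17.

-17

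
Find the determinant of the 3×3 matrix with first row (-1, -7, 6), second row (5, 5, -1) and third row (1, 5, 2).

Expand along row 1:
  + (-1) · |5 -1; 5 2| = (-1)·(10 − (-5)) = -15
  − (-7) · |5 -1; 1 2| = −(-7)·(10 − (-1)) = 77
  + 6 · |5 5; 1 5| = 6·(25 − 5) = 120
Sum: (-15) + (77) + (120) = 182

The determinant is 182.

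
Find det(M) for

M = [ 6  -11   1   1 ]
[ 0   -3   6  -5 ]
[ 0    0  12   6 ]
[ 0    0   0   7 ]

The determinant is -1512.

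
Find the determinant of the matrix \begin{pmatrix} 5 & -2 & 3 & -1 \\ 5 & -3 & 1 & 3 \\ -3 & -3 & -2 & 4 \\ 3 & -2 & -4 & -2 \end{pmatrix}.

470

Expand along row 1:
  + (5) · M_11   where M_11 = det([-3 1 3; -3 -2 4; -2 -4 -2]) = -50
  − (-2) · M_12   where M_12 = det([5 1 3; -3 -2 4; 3 -4 -2]) = 160
  + (3) · M_13   where M_13 = det([5 -3 3; -3 -3 4; 3 -2 -2]) = 97
  − (-1) · M_14   where M_14 = det([5 -3 1; -3 -3 -2; 3 -2 -4]) = 109
det = (+1)·(5)·(-50) + (-1)·(-2)·(160) + (+1)·(3)·(97) + (-1)·(-1)·(109) = 470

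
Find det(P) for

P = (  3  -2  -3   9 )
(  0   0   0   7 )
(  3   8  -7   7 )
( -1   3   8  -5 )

Expand along row 2 (it has 3 zeros):
  + (7) · M_24   where M_24 = det([3 -2 -3; 3 8 -7; -1 3 8]) = 238
det = (+1)·(7)·(238) = 1666

1666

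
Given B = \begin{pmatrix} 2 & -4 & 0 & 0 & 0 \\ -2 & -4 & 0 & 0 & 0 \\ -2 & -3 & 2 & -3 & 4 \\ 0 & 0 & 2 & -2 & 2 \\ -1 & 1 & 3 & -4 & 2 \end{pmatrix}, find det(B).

det(B) = 96

B is block lower-triangular with a 2×2 block and a 3×3 block on the diagonal, so its determinant equals the product of the determinants of the diagonal blocks.
det of the 2×2 block = -16
det of the 3×3 block = -6
det = (-16)·(-6) = 96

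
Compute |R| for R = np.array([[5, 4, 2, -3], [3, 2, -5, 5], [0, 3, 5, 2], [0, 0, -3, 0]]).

det(R) = -318

Expand along row 4 (it has 3 zeros):
  − (-3) · M_43   where M_43 = det([5 4 -3; 3 2 5; 0 3 2]) = -106
det = (-1)·(-3)·(-106) = -318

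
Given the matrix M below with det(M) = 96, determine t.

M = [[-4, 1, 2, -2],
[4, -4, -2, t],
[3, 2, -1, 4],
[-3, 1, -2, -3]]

Expanding along the column containing t, det(M) is linear in t: det(M) = (39)·t + (18).
Set (39)·t + (18) = 96  ⇒  (39)·t = 78  ⇒  t = 2.

t = 2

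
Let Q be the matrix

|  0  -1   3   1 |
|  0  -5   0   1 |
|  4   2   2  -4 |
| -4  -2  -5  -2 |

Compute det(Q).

det(Q) = -312

Expand along row 2 (it has 2 zeros):
  + (-5) · M_22   where M_22 = det([0 3 1; 4 2 -4; -4 -5 -2]) = 60
  + (1) · M_24   where M_24 = det([0 -1 3; 4 2 2; -4 -2 -5]) = -12
det = (+1)·(-5)·(60) + (+1)·(1)·(-12) = -312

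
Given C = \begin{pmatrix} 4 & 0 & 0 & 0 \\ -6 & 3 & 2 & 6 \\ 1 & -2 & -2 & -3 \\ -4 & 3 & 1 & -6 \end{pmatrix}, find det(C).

The determinant is 108.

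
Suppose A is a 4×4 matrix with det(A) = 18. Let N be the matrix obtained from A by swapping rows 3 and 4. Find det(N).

The determinant is -18.

Swapping two rows multiplies the determinant by −1.
det(N) = (-1)·(18) = -18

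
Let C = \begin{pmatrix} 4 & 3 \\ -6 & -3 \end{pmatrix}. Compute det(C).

|C| = 6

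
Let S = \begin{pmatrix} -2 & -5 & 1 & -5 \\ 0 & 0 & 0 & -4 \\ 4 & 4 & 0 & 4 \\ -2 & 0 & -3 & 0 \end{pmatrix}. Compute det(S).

112

Expand along row 2 (it has 3 zeros):
  + (-4) · M_24   where M_24 = det([-2 -5 1; 4 4 0; -2 0 -3]) = -28
det = (+1)·(-4)·(-28) = 112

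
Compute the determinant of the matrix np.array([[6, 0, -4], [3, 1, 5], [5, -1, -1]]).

56

Expand along column 2:
  + 1 · |6 -4; 5 -1| = 1·(-6 − (-20)) = 14
  − (-1) · |6 -4; 3 5| = −(-1)·(30 − (-12)) = 42
Sum: (14) + (42) = 56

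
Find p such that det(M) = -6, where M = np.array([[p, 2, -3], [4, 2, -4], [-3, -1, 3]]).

0

Expanding along the column containing p, det(M) is linear in p: det(M) = (2)·p + (-6).
Set (2)·p + (-6) = -6  ⇒  (2)·p = 0  ⇒  p = 0.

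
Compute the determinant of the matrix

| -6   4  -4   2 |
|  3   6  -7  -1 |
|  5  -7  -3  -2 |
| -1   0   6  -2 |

The determinant is -1266.

Expand along row 4 (it has 1 zero):
  − (-1) · M_41   where M_41 = det([4 -4 2; 6 -7 -1; -7 -3 -2]) = -166
  − (6) · M_43   where M_43 = det([-6 4 2; 3 6 -1; 5 -7 -2]) = 16
  + (-2) · M_44   where M_44 = det([-6 4 -4; 3 6 -7; 5 -7 -3]) = 502
det = (-1)·(-1)·(-166) + (-1)·(6)·(16) + (+1)·(-2)·(502) = -1266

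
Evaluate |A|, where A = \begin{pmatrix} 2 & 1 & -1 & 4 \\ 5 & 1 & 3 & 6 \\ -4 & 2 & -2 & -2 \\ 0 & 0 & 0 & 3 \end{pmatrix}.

-96

Expand along row 4 (it has 3 zeros):
  + (3) · M_44   where M_44 = det([2 1 -1; 5 1 3; -4 2 -2]) = -32
det = (+1)·(3)·(-32) = -96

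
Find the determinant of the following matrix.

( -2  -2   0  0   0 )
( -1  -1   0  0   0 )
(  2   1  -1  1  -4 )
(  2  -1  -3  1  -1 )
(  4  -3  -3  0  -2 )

The matrix is block lower-triangular with a 2×2 block and a 3×3 block on the diagonal, so its determinant equals the product of the determinants of the diagonal blocks.
det of the 2×2 block = 0
det of the 3×3 block = -13
det = (0)·(-13) = 0

0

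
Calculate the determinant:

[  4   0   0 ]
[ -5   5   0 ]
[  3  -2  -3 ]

The matrix is lower triangular, so the determinant is the product of the diagonal entries:
det = (4) · (5) · (-3) = -60

-60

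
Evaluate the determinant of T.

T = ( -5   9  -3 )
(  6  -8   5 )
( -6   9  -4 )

|T| = -7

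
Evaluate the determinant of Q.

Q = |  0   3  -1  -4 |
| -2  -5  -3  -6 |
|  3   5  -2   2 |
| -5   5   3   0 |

|Q| = -674

Expand along row 1 (it has 1 zero):
  − (3) · M_12   where M_12 = det([-2 -3 -6; 3 -2 2; -5 3 0]) = 48
  + (-1) · M_13   where M_13 = det([-2 -5 -6; 3 5 2; -5 5 0]) = -170
  − (-4) · M_14   where M_14 = det([-2 -5 -3; 3 5 -2; -5 5 3]) = -175
det = (-1)·(3)·(48) + (+1)·(-1)·(-170) + (-1)·(-4)·(-175) = -674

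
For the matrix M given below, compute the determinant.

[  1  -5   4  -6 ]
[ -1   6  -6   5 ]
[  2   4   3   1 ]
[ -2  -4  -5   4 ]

Expand along row 1:
  + (1) · M_11   where M_11 = det([6 -6 5; 4 3 1; -4 -5 4]) = 182
  − (-5) · M_12   where M_12 = det([-1 -6 5; 2 3 1; -2 -5 4]) = 23
  + (4) · M_13   where M_13 = det([-1 6 5; 2 4 1; -2 -4 4]) = -80
  − (-6) · M_14   where M_14 = det([-1 6 -6; 2 4 3; -2 -4 -5]) = 32
det = (+1)·(1)·(182) + (-1)·(-5)·(23) + (+1)·(4)·(-80) + (-1)·(-6)·(32) = 169

The determinant is 169.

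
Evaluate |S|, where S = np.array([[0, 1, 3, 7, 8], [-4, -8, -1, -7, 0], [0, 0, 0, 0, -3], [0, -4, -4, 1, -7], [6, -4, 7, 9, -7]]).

|S| = 8010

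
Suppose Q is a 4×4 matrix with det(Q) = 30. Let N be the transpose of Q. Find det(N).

|N| = 30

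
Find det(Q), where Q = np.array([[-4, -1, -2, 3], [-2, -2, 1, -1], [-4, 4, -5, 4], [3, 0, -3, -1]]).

-187

Expand along row 4 (it has 1 zero):
  − (3) · M_41   where M_41 = det([-1 -2 3; -2 1 -1; 4 -5 4]) = 11
  − (-3) · M_43   where M_43 = det([-4 -1 3; -2 -2 -1; -4 4 4]) = -44
  + (-1) · M_44   where M_44 = det([-4 -1 -2; -2 -2 1; -4 4 -5]) = 22
det = (-1)·(3)·(11) + (-1)·(-3)·(-44) + (+1)·(-1)·(22) = -187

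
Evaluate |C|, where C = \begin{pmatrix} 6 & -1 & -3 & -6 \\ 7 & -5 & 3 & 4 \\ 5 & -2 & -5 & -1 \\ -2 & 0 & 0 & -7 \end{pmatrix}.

|C| = -1049

Expand along row 4 (it has 2 zeros):
  − (-2) · M_41   where M_41 = det([-1 -3 -6; -5 3 4; -2 -5 -1]) = -164
  + (-7) · M_44   where M_44 = det([6 -1 -3; 7 -5 3; 5 -2 -5]) = 103
det = (-1)·(-2)·(-164) + (+1)·(-7)·(103) = -1049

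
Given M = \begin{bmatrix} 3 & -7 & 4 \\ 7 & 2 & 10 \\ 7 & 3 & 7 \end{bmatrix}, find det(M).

Expand along column 1:
  + 3 · |2 10; 3 7| = 3·(14 − 30) = -48
  − 7 · |-7 4; 3 7| = −7·(-49 − 12) = 427
  + 7 · |-7 4; 2 10| = 7·(-70 − 8) = -546
Sum: (-48) + (427) + (-546) = -167

The determinant is -167.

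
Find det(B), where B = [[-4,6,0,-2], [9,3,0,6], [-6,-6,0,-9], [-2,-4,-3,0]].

Expand along column 3 (it has 3 zeros):
  − (-3) · M_43   where M_43 = det([-4 6 -2; 9 3 6; -6 -6 -9]) = 306
det = (-1)·(-3)·(306) = 918

The determinant is 918.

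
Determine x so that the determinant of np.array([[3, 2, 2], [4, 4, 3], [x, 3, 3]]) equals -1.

Expanding along the row containing x, det(M) is linear in x: det(M) = (-2)·x + (9).
Set (-2)·x + (9) = -1  ⇒  (-2)·x = -10  ⇒  x = 5.

x = 5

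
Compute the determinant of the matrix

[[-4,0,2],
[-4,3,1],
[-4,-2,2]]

Expand along column 2:
  + 3 · |-4 2; -4 2| = 3·(-8 − (-8)) = 0
  − (-2) · |-4 2; -4 1| = −(-2)·(-4 − (-8)) = 8
Sum: (0) + (8) = 8

8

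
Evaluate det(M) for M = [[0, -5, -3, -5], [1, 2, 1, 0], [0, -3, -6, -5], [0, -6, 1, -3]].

Expand along column 1 (it has 3 zeros):
  − (1) · M_21   where M_21 = det([-5 -3 -5; -3 -6 -5; -6 1 -3]) = 17
det = (-1)·(1)·(17) = -17

-17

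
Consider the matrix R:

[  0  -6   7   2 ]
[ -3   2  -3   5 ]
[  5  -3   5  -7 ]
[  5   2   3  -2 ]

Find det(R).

The determinant is 53.

Expand along row 1 (it has 1 zero):
  − (-6) · M_12   where M_12 = det([-3 -3 5; 5 5 -7; 5 3 -2]) = -8
  + (7) · M_13   where M_13 = det([-3 2 5; 5 -3 -7; 5 2 -2]) = 15
  − (2) · M_14   where M_14 = det([-3 2 -3; 5 -3 5; 5 2 3]) = 2
det = (-1)·(-6)·(-8) + (+1)·(7)·(15) + (-1)·(2)·(2) = 53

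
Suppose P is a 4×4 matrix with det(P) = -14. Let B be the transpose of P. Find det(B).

det(Pᵀ) = det(P).
det(B) = (1)·(-14) = -14

|B| = -14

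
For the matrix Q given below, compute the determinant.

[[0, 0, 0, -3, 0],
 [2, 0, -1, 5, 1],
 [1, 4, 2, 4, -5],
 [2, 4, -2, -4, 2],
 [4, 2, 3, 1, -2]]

The determinant is -480.

Expand along row 1 (it has 4 zeros):
  − (-3) · M_14   where M_14 = det([2 0 -1 1; 1 4 2 -5; 2 4 -2 2; 4 2 3 -2]) = -160
det = (-1)·(-3)·(-160) = -480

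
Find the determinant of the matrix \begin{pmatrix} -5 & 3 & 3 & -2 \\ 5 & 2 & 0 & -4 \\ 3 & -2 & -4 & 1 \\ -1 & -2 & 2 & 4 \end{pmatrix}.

Expand along row 2 (it has 1 zero):
  − (5) · M_21   where M_21 = det([3 3 -2; -2 -4 1; -2 2 4]) = -12
  + (2) · M_22   where M_22 = det([-5 3 -2; 3 -4 1; -1 2 4]) = 47
  + (-4) · M_24   where M_24 = det([-5 3 3; 3 -2 -4; -1 -2 2]) = 30
det = (-1)·(5)·(-12) + (+1)·(2)·(47) + (+1)·(-4)·(30) = 34

34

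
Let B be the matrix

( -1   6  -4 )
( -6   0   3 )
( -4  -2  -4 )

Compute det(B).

Expand along row 2:
  − (-6) · |6 -4; -2 -4| = −(-6)·(-24 − 8) = -192
  − 3 · |-1 6; -4 -2| = −3·(2 − (-24)) = -78
Sum: (-192) + (-78) = -270

The determinant is -270.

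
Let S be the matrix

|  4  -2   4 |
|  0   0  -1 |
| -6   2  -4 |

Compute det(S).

-4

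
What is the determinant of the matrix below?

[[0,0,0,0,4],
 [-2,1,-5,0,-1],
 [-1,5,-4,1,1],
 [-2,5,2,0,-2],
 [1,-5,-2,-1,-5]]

Expand along row 1 (it has 4 zeros):
  + (4) · M_15   where M_15 = det([-2 1 -5 0; -1 5 -4 1; -2 5 2 0; 1 -5 -2 -1]) = 48
det = (+1)·(4)·(48) = 192

192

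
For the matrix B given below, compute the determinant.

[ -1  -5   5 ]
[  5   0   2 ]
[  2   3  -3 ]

Expand along column 2:
  − (-5) · |5 2; 2 -3| = −(-5)·(-15 − 4) = -95
  − 3 · |-1 5; 5 2| = −3·(-2 − 25) = 81
Sum: (-95) + (81) = -14

|B| = -14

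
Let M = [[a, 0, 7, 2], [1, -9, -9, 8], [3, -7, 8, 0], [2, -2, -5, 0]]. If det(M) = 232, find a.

-2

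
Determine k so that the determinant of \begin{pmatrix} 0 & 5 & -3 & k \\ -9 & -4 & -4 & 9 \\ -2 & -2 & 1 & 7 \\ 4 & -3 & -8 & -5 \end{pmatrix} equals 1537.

k = -7

Expanding along the row containing k, det(M) is linear in k: det(M) = (179)·k + (2790).
Set (179)·k + (2790) = 1537  ⇒  (179)·k = -1253  ⇒  k = -7.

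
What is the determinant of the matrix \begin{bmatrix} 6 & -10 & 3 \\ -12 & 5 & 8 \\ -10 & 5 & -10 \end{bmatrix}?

1430

Expand along column 1:
  + 6 · |5 8; 5 -10| = 6·(-50 − 40) = -540
  − (-12) · |-10 3; 5 -10| = −(-12)·(100 − 15) = 1020
  + (-10) · |-10 3; 5 8| = (-10)·(-80 − 15) = 950
Sum: (-540) + (1020) + (950) = 1430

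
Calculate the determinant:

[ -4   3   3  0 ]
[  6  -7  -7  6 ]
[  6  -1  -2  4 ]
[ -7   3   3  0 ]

The determinant is 54.

Expand along column 4 (it has 2 zeros):
  + (6) · M_24   where M_24 = det([-4 3 3; 6 -1 -2; -7 3 3]) = 9
  − (4) · M_34   where M_34 = det([-4 3 3; 6 -7 -7; -7 3 3]) = 0
det = (+1)·(6)·(9) + (-1)·(4)·(0) = 54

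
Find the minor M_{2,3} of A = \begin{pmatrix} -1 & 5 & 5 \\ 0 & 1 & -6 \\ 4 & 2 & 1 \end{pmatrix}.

Delete row 2 and column 3; the remaining 2×2 submatrix is [-1 5; 4 2].
Its determinant is (-1)·2 − 5·4 = -22.

The minor is -22.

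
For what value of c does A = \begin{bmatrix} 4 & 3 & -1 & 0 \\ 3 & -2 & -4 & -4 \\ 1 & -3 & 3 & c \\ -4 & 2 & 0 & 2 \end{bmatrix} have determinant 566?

-7

Expanding along the column containing c, det(A) is linear in c: det(A) = (-82)·c + (-8).
Set (-82)·c + (-8) = 566  ⇒  (-82)·c = 574  ⇒  c = -7.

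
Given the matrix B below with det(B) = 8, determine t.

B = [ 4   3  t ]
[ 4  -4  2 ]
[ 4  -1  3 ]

Expanding along the column containing t, det(B) is linear in t: det(B) = (12)·t + (-52).
Set (12)·t + (-52) = 8  ⇒  (12)·t = 60  ⇒  t = 5.

t = 5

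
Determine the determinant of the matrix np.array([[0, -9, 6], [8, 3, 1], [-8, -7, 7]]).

384

Expand along column 1:
  − 8 · |-9 6; -7 7| = −8·(-63 − (-42)) = 168
  + (-8) · |-9 6; 3 1| = (-8)·(-9 − 18) = 216
Sum: (168) + (216) = 384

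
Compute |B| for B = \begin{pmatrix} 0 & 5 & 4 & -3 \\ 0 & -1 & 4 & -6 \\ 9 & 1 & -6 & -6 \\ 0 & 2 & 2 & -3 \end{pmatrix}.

Expand along column 1 (it has 3 zeros):
  + (9) · M_31   where M_31 = det([5 4 -3; -1 4 -6; 2 2 -3]) = -30
det = (+1)·(9)·(-30) = -270

-270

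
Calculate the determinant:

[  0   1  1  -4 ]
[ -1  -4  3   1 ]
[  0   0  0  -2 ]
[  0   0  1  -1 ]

The determinant is 2.

The matrix is block upper-triangular with a 2×2 block and a 2×2 block on the diagonal, so its determinant equals the product of the determinants of the diagonal blocks.
det of the 2×2 block = 1
det of the 2×2 block = 2
det = (1)·(2) = 2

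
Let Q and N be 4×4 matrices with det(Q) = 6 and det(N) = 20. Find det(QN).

The determinant is 120.

det(QN) = det(Q)·det(N) = (6)·(20) = 120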